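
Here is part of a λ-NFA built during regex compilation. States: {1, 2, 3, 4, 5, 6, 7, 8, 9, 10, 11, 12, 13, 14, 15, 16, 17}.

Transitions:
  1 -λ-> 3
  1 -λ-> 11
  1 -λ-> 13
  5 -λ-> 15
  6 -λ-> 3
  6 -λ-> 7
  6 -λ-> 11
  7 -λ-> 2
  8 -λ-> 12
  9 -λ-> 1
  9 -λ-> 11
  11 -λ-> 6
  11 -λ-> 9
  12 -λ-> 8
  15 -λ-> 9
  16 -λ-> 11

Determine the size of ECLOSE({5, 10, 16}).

12

Start with {5, 10, 16}.
From 5 via λ: add 15.
From 16 via λ: add 11.
From 11 via λ: add 6, 9.
From 6 via λ: add 3, 7.
From 9 via λ: add 1.
From 1 via λ: add 13.
From 7 via λ: add 2.
λ-closure = {1, 2, 3, 5, 6, 7, 9, 10, 11, 13, 15, 16}, which has 12 states.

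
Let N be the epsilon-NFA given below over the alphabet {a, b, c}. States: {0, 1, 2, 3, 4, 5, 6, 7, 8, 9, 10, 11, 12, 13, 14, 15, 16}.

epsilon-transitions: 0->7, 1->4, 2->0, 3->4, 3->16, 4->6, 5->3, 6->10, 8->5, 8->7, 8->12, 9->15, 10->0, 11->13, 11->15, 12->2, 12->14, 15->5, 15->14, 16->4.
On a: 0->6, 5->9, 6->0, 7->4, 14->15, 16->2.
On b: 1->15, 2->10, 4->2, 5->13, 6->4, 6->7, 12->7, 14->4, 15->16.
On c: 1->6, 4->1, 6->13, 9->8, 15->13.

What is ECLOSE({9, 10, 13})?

{0, 3, 4, 5, 6, 7, 9, 10, 13, 14, 15, 16}

Start with {9, 10, 13}.
From 9 via epsilon: add 15.
From 10 via epsilon: add 0.
From 0 via epsilon: add 7.
From 15 via epsilon: add 5, 14.
From 5 via epsilon: add 3.
From 3 via epsilon: add 4, 16.
From 4 via epsilon: add 6.
No new states can be added; the closed set is {0, 3, 4, 5, 6, 7, 9, 10, 13, 14, 15, 16}.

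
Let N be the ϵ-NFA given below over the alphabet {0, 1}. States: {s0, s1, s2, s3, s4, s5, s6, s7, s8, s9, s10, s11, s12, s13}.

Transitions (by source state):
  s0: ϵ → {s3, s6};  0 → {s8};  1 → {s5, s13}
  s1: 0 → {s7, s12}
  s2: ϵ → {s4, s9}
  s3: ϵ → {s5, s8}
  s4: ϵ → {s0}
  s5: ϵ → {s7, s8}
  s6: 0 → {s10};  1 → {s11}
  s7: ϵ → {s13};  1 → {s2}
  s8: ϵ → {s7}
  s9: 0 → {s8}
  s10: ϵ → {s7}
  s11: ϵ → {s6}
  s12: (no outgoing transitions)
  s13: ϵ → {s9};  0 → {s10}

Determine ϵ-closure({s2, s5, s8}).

{s0, s2, s3, s4, s5, s6, s7, s8, s9, s13}

Start with {s2, s5, s8}.
From s2 via ϵ: add s4, s9.
From s5 via ϵ: add s7.
From s4 via ϵ: add s0.
From s7 via ϵ: add s13.
From s0 via ϵ: add s3, s6.
No new states can be added; the closed set is {s0, s2, s3, s4, s5, s6, s7, s8, s9, s13}.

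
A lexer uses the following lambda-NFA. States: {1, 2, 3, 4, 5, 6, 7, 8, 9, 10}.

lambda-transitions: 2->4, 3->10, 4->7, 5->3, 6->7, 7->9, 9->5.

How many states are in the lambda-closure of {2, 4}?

Start with {2, 4}.
From 4 via lambda: add 7.
From 7 via lambda: add 9.
From 9 via lambda: add 5.
From 5 via lambda: add 3.
From 3 via lambda: add 10.
lambda-closure = {2, 3, 4, 5, 7, 9, 10}, which has 7 states.

7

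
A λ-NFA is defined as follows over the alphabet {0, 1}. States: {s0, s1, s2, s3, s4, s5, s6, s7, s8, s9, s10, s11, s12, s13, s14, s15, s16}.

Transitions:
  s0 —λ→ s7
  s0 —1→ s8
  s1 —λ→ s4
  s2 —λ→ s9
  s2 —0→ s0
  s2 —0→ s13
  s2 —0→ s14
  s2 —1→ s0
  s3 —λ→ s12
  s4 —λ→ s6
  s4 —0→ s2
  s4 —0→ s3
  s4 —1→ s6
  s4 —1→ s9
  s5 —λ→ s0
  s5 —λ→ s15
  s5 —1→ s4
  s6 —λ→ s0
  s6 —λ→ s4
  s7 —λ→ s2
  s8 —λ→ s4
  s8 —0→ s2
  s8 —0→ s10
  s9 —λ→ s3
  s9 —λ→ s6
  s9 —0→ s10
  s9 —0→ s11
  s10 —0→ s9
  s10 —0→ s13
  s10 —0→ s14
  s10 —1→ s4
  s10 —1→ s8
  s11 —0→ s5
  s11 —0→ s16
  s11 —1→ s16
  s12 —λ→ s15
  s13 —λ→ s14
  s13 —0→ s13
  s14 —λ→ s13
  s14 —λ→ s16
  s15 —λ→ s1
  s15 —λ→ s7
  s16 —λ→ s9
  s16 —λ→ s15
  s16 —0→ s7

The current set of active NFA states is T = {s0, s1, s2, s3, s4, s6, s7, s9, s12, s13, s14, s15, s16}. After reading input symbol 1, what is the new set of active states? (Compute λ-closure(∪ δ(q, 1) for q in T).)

{s0, s1, s2, s3, s4, s6, s7, s8, s9, s12, s15}

s0 on 1 → {s8}.
s2 on 1 → {s0}.
s4 on 1 → {s6, s9}.
No 1-transition from s1, s3, s6, s7, s9, s12, s13, s14, s15, s16.
Union after reading 1: {s0, s6, s8, s9}.
Now take the λ-closure:
From s0 via λ: add s7.
From s6 via λ: add s4.
From s9 via λ: add s3.
From s3 via λ: add s12.
From s7 via λ: add s2.
From s12 via λ: add s15.
From s15 via λ: add s1.
No new states can be added; the closed set is {s0, s1, s2, s3, s4, s6, s7, s8, s9, s12, s15}.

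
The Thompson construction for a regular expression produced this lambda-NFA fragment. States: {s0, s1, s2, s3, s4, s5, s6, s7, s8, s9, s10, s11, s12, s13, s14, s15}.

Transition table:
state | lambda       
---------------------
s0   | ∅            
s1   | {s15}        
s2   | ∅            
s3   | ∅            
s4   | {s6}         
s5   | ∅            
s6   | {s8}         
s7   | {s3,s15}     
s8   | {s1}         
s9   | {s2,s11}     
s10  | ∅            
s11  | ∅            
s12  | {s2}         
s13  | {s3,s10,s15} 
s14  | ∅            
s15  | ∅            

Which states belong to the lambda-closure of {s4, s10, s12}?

{s1, s2, s4, s6, s8, s10, s12, s15}

Start with {s4, s10, s12}.
From s4 via lambda: add s6.
From s12 via lambda: add s2.
From s6 via lambda: add s8.
From s8 via lambda: add s1.
From s1 via lambda: add s15.
No new states can be added; the closed set is {s1, s2, s4, s6, s8, s10, s12, s15}.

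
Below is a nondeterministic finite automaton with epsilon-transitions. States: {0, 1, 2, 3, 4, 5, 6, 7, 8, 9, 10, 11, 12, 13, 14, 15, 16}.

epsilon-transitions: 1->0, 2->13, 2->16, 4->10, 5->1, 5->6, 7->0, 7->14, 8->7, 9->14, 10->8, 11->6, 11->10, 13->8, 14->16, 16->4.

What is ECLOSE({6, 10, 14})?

Start with {6, 10, 14}.
From 10 via epsilon: add 8.
From 14 via epsilon: add 16.
From 8 via epsilon: add 7.
From 16 via epsilon: add 4.
From 7 via epsilon: add 0.
No new states can be added; the closed set is {0, 4, 6, 7, 8, 10, 14, 16}.

{0, 4, 6, 7, 8, 10, 14, 16}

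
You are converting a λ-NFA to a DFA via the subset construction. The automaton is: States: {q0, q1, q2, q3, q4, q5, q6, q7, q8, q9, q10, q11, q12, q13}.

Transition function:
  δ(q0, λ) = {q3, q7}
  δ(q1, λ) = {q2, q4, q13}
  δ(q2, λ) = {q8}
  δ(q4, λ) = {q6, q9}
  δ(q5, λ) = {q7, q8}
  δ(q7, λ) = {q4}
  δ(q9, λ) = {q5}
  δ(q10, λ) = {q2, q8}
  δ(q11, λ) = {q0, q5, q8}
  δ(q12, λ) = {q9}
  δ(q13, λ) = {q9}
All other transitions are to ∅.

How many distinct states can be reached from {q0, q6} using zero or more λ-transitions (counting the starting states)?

Start with {q0, q6}.
From q0 via λ: add q3, q7.
From q7 via λ: add q4.
From q4 via λ: add q9.
From q9 via λ: add q5.
From q5 via λ: add q8.
λ-closure = {q0, q3, q4, q5, q6, q7, q8, q9}, which has 8 states.

8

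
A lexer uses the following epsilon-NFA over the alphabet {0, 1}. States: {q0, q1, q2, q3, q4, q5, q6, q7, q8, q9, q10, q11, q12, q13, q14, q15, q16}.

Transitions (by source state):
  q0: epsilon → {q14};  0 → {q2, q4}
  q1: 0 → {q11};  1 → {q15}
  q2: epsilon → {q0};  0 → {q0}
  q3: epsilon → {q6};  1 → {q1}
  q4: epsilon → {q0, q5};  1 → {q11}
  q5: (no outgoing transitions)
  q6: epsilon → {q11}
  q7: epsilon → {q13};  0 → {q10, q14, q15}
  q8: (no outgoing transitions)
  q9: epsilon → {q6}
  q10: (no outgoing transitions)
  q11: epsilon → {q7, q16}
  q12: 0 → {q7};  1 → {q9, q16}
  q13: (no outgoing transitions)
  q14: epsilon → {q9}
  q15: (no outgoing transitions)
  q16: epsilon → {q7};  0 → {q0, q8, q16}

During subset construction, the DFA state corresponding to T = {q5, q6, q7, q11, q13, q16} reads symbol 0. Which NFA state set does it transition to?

{q0, q6, q7, q8, q9, q10, q11, q13, q14, q15, q16}

q7 on 0 → {q10, q14, q15}.
q16 on 0 → {q0, q8, q16}.
No 0-transition from q5, q6, q11, q13.
Union after reading 0: {q0, q8, q10, q14, q15, q16}.
Now take the epsilon-closure:
From q14 via epsilon: add q9.
From q16 via epsilon: add q7.
From q7 via epsilon: add q13.
From q9 via epsilon: add q6.
From q6 via epsilon: add q11.
No new states can be added; the closed set is {q0, q6, q7, q8, q9, q10, q11, q13, q14, q15, q16}.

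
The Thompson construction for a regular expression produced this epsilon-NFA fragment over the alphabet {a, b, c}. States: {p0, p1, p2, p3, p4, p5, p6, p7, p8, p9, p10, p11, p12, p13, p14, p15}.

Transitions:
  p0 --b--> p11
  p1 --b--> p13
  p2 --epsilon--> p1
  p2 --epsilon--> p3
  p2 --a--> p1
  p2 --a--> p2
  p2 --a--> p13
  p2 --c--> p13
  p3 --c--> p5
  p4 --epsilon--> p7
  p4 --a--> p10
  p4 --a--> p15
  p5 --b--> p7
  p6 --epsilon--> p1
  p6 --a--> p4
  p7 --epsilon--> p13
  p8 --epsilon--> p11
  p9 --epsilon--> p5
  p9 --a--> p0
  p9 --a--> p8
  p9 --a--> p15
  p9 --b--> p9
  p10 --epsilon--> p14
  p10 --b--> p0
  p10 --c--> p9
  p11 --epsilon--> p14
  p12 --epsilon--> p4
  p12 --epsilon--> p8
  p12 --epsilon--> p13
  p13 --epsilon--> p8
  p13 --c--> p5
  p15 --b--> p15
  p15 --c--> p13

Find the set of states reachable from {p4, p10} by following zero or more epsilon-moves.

{p4, p7, p8, p10, p11, p13, p14}

Start with {p4, p10}.
From p4 via epsilon: add p7.
From p10 via epsilon: add p14.
From p7 via epsilon: add p13.
From p13 via epsilon: add p8.
From p8 via epsilon: add p11.
No new states can be added; the closed set is {p4, p7, p8, p10, p11, p13, p14}.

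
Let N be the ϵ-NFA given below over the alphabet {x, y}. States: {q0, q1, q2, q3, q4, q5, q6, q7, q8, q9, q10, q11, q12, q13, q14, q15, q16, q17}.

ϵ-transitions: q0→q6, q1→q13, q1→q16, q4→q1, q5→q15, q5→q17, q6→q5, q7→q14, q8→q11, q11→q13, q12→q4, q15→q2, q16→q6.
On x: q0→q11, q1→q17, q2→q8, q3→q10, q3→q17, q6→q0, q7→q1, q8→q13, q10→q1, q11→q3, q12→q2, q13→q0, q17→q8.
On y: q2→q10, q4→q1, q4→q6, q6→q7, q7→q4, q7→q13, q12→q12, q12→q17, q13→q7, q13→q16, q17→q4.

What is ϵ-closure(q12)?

{q1, q2, q4, q5, q6, q12, q13, q15, q16, q17}

Start with {q12}.
From q12 via ϵ: add q4.
From q4 via ϵ: add q1.
From q1 via ϵ: add q13, q16.
From q16 via ϵ: add q6.
From q6 via ϵ: add q5.
From q5 via ϵ: add q15, q17.
From q15 via ϵ: add q2.
No new states can be added; the closed set is {q1, q2, q4, q5, q6, q12, q13, q15, q16, q17}.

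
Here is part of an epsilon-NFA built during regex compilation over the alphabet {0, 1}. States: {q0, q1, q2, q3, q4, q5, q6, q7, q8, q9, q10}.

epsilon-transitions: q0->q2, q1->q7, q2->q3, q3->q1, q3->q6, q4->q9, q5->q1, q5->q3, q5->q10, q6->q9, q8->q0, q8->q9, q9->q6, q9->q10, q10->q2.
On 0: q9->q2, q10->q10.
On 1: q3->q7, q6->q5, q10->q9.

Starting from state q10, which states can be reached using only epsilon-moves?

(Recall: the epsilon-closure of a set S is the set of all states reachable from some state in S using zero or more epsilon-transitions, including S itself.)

Start with {q10}.
From q10 via epsilon: add q2.
From q2 via epsilon: add q3.
From q3 via epsilon: add q1, q6.
From q1 via epsilon: add q7.
From q6 via epsilon: add q9.
No new states can be added; the closed set is {q1, q2, q3, q6, q7, q9, q10}.

{q1, q2, q3, q6, q7, q9, q10}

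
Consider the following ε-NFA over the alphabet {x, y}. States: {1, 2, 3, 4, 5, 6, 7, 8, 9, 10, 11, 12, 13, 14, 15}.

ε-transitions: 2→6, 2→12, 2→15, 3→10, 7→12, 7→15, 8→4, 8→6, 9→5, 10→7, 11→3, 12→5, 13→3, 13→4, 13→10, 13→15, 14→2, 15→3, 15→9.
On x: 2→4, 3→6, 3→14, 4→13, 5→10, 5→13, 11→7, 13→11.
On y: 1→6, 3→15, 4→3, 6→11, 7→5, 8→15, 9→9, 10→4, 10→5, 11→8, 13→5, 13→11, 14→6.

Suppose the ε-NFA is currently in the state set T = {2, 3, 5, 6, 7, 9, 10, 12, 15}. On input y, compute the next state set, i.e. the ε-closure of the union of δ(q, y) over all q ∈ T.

{3, 4, 5, 7, 9, 10, 11, 12, 15}

3 on y → {15}.
6 on y → {11}.
7 on y → {5}.
9 on y → {9}.
10 on y → {4, 5}.
No y-transition from 2, 5, 12, 15.
Union after reading y: {4, 5, 9, 11, 15}.
Now take the ε-closure:
From 11 via ε: add 3.
From 3 via ε: add 10.
From 10 via ε: add 7.
From 7 via ε: add 12.
No new states can be added; the closed set is {3, 4, 5, 7, 9, 10, 11, 12, 15}.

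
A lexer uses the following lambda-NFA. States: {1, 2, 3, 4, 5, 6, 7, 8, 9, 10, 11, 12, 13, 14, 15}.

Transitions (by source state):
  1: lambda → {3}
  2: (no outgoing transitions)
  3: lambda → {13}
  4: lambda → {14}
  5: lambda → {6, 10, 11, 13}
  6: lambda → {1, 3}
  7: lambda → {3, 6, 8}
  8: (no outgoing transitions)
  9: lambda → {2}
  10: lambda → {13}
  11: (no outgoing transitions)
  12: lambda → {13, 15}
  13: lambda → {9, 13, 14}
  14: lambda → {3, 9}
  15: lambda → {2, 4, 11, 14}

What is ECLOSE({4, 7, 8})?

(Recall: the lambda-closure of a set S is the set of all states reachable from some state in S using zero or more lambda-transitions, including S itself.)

{1, 2, 3, 4, 6, 7, 8, 9, 13, 14}

Start with {4, 7, 8}.
From 4 via lambda: add 14.
From 7 via lambda: add 3, 6.
From 3 via lambda: add 13.
From 6 via lambda: add 1.
From 14 via lambda: add 9.
From 9 via lambda: add 2.
No new states can be added; the closed set is {1, 2, 3, 4, 6, 7, 8, 9, 13, 14}.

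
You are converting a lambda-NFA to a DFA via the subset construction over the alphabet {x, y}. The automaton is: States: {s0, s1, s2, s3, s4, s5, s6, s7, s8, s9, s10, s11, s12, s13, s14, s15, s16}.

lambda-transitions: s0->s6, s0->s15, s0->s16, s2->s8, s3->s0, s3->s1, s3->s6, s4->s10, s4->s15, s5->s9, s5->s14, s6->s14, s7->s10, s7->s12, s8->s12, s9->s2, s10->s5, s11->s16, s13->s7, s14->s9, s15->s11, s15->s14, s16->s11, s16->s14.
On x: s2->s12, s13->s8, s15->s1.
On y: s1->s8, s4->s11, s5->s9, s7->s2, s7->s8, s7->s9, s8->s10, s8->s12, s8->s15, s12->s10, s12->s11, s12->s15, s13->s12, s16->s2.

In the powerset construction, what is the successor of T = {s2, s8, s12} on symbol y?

s8 on y → {s10, s12, s15}.
s12 on y → {s10, s11, s15}.
No y-transition from s2.
Union after reading y: {s10, s11, s12, s15}.
Now take the lambda-closure:
From s10 via lambda: add s5.
From s11 via lambda: add s16.
From s15 via lambda: add s14.
From s5 via lambda: add s9.
From s9 via lambda: add s2.
From s2 via lambda: add s8.
No new states can be added; the closed set is {s2, s5, s8, s9, s10, s11, s12, s14, s15, s16}.

{s2, s5, s8, s9, s10, s11, s12, s14, s15, s16}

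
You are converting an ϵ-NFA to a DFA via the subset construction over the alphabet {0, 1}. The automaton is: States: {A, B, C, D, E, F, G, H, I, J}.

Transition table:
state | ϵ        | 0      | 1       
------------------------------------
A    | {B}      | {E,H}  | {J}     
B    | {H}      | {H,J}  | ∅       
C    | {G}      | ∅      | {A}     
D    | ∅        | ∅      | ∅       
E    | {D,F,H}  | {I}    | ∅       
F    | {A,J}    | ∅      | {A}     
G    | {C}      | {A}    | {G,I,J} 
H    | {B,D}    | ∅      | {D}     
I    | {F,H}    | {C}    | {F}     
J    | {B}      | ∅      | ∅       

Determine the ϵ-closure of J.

{B, D, H, J}

Start with {J}.
From J via ϵ: add B.
From B via ϵ: add H.
From H via ϵ: add D.
No new states can be added; the closed set is {B, D, H, J}.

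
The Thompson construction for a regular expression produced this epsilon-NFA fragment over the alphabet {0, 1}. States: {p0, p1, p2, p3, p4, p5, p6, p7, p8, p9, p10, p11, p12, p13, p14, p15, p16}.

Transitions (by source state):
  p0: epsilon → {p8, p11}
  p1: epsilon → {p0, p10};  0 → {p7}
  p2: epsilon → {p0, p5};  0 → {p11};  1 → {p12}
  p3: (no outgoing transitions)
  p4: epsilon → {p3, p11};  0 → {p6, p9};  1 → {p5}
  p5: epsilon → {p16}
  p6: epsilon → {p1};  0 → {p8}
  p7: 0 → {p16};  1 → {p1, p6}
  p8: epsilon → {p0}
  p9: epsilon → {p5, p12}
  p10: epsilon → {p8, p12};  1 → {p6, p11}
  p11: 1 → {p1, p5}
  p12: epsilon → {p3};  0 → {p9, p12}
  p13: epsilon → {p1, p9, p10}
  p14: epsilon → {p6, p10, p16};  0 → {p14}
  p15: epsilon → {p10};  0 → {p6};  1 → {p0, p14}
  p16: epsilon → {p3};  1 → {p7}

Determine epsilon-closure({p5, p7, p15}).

{p0, p3, p5, p7, p8, p10, p11, p12, p15, p16}

Start with {p5, p7, p15}.
From p5 via epsilon: add p16.
From p15 via epsilon: add p10.
From p10 via epsilon: add p8, p12.
From p16 via epsilon: add p3.
From p8 via epsilon: add p0.
From p0 via epsilon: add p11.
No new states can be added; the closed set is {p0, p3, p5, p7, p8, p10, p11, p12, p15, p16}.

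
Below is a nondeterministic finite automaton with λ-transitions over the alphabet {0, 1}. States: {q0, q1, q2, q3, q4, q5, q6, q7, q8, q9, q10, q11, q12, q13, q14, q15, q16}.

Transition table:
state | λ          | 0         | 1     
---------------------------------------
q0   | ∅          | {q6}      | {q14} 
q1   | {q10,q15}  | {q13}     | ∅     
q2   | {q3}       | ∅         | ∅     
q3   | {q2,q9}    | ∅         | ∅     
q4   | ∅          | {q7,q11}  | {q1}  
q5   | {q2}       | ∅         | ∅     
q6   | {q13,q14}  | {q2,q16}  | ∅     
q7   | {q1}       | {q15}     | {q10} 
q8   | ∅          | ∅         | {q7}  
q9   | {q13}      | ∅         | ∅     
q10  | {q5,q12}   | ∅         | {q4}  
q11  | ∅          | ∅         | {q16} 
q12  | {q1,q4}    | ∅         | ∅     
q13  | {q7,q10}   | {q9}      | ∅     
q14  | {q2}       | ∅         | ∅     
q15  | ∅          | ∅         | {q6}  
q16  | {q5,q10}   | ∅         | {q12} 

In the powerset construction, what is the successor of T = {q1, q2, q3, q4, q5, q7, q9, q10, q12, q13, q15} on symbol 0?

{q1, q2, q3, q4, q5, q7, q9, q10, q11, q12, q13, q15}

q1 on 0 → {q13}.
q4 on 0 → {q7, q11}.
q7 on 0 → {q15}.
q13 on 0 → {q9}.
No 0-transition from q2, q3, q5, q9, q10, q12, q15.
Union after reading 0: {q7, q9, q11, q13, q15}.
Now take the λ-closure:
From q7 via λ: add q1.
From q13 via λ: add q10.
From q10 via λ: add q5, q12.
From q5 via λ: add q2.
From q12 via λ: add q4.
From q2 via λ: add q3.
No new states can be added; the closed set is {q1, q2, q3, q4, q5, q7, q9, q10, q11, q12, q13, q15}.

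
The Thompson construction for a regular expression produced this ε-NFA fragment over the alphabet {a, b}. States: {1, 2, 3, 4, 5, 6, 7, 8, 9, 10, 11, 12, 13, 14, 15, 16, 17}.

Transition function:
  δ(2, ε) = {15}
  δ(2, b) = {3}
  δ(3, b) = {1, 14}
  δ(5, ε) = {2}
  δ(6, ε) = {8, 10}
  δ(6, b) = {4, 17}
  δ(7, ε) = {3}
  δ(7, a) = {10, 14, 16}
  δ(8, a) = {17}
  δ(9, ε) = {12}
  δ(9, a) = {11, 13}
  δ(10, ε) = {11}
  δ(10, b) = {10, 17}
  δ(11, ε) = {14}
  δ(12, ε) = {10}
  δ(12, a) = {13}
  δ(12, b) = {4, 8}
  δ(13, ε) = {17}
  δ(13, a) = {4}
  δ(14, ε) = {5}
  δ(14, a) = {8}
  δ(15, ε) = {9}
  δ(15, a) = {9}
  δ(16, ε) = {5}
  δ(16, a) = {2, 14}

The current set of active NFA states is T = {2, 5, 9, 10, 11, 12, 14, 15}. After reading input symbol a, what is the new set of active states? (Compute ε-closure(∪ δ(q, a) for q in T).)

9 on a → {11, 13}.
12 on a → {13}.
14 on a → {8}.
15 on a → {9}.
No a-transition from 2, 5, 10, 11.
Union after reading a: {8, 9, 11, 13}.
Now take the ε-closure:
From 9 via ε: add 12.
From 11 via ε: add 14.
From 13 via ε: add 17.
From 12 via ε: add 10.
From 14 via ε: add 5.
From 5 via ε: add 2.
From 2 via ε: add 15.
No new states can be added; the closed set is {2, 5, 8, 9, 10, 11, 12, 13, 14, 15, 17}.

{2, 5, 8, 9, 10, 11, 12, 13, 14, 15, 17}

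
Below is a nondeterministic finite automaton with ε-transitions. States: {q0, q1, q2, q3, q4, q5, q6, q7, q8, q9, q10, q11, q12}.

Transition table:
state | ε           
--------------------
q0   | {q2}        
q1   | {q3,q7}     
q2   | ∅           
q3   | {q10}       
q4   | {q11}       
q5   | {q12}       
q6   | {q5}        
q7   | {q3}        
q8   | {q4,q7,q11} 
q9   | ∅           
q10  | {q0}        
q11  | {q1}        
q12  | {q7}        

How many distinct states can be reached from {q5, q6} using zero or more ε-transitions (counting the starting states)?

Start with {q5, q6}.
From q5 via ε: add q12.
From q12 via ε: add q7.
From q7 via ε: add q3.
From q3 via ε: add q10.
From q10 via ε: add q0.
From q0 via ε: add q2.
ε-closure = {q0, q2, q3, q5, q6, q7, q10, q12}, which has 8 states.

8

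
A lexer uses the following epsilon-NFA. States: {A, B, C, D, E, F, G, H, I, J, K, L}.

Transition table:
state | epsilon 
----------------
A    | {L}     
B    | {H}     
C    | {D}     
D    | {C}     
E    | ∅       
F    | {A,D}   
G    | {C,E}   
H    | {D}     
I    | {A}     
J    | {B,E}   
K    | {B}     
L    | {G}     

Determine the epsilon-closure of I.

{A, C, D, E, G, I, L}

Start with {I}.
From I via epsilon: add A.
From A via epsilon: add L.
From L via epsilon: add G.
From G via epsilon: add C, E.
From C via epsilon: add D.
No new states can be added; the closed set is {A, C, D, E, G, I, L}.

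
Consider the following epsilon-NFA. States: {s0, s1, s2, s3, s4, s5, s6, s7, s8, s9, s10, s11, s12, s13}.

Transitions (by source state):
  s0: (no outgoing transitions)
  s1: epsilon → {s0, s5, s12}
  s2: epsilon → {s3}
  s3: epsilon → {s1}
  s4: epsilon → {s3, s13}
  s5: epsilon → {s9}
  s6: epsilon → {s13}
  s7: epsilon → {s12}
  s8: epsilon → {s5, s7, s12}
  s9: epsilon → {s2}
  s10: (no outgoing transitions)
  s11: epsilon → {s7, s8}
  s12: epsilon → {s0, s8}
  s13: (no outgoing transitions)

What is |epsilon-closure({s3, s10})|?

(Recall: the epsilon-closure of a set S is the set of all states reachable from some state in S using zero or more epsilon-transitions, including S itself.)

10

Start with {s3, s10}.
From s3 via epsilon: add s1.
From s1 via epsilon: add s0, s5, s12.
From s5 via epsilon: add s9.
From s12 via epsilon: add s8.
From s8 via epsilon: add s7.
From s9 via epsilon: add s2.
epsilon-closure = {s0, s1, s2, s3, s5, s7, s8, s9, s10, s12}, which has 10 states.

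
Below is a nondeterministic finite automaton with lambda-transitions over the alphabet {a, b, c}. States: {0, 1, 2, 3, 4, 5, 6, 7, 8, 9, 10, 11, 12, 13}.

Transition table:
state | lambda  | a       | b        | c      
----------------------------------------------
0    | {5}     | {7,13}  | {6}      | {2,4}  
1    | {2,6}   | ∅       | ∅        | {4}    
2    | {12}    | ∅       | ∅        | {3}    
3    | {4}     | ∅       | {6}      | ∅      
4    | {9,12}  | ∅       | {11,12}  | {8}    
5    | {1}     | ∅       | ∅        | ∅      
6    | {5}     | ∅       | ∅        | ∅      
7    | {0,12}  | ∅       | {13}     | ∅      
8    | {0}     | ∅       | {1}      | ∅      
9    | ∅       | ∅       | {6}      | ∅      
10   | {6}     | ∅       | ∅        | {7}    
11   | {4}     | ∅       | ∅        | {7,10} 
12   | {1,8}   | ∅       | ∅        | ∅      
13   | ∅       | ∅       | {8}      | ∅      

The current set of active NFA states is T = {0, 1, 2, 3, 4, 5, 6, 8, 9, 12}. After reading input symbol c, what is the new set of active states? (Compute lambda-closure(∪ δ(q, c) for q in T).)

0 on c → {2, 4}.
1 on c → {4}.
2 on c → {3}.
4 on c → {8}.
No c-transition from 3, 5, 6, 8, 9, 12.
Union after reading c: {2, 3, 4, 8}.
Now take the lambda-closure:
From 2 via lambda: add 12.
From 4 via lambda: add 9.
From 8 via lambda: add 0.
From 0 via lambda: add 5.
From 12 via lambda: add 1.
From 1 via lambda: add 6.
No new states can be added; the closed set is {0, 1, 2, 3, 4, 5, 6, 8, 9, 12}.

{0, 1, 2, 3, 4, 5, 6, 8, 9, 12}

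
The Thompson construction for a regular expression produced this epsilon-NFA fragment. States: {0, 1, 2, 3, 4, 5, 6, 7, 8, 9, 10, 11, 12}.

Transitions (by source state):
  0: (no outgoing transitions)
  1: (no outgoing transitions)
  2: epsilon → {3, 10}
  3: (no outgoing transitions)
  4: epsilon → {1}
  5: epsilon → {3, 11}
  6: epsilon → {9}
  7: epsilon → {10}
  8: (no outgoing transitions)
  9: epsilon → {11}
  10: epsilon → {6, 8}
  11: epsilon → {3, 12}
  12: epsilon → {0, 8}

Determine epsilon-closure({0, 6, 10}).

{0, 3, 6, 8, 9, 10, 11, 12}

Start with {0, 6, 10}.
From 6 via epsilon: add 9.
From 10 via epsilon: add 8.
From 9 via epsilon: add 11.
From 11 via epsilon: add 3, 12.
No new states can be added; the closed set is {0, 3, 6, 8, 9, 10, 11, 12}.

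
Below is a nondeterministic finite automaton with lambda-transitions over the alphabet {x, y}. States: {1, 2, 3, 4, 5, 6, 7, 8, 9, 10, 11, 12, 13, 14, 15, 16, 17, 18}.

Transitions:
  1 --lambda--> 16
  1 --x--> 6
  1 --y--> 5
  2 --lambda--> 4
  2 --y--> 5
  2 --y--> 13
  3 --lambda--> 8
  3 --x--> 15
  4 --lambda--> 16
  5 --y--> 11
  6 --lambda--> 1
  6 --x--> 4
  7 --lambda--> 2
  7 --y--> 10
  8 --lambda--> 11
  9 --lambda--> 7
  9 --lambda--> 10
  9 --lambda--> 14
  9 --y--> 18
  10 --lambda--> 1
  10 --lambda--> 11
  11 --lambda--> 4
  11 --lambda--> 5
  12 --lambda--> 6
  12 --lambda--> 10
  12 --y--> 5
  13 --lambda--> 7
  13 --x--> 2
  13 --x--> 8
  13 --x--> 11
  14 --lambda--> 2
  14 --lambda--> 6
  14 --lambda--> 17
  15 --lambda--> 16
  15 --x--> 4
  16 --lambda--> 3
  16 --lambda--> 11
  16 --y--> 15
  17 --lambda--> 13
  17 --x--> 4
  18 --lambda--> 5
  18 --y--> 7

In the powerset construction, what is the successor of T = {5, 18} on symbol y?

{2, 3, 4, 5, 7, 8, 11, 16}

5 on y → {11}.
18 on y → {7}.
Union after reading y: {7, 11}.
Now take the lambda-closure:
From 7 via lambda: add 2.
From 11 via lambda: add 4, 5.
From 4 via lambda: add 16.
From 16 via lambda: add 3.
From 3 via lambda: add 8.
No new states can be added; the closed set is {2, 3, 4, 5, 7, 8, 11, 16}.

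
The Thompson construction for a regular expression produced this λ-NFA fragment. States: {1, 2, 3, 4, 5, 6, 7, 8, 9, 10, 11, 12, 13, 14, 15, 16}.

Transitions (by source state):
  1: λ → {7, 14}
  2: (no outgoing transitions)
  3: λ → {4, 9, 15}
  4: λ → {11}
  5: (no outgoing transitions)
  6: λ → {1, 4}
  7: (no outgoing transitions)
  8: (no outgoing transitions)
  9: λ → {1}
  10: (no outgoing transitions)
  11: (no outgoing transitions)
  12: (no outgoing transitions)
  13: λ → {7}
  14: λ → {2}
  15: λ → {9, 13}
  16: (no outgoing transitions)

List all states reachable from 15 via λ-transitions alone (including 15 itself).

Start with {15}.
From 15 via λ: add 9, 13.
From 9 via λ: add 1.
From 13 via λ: add 7.
From 1 via λ: add 14.
From 14 via λ: add 2.
No new states can be added; the closed set is {1, 2, 7, 9, 13, 14, 15}.

{1, 2, 7, 9, 13, 14, 15}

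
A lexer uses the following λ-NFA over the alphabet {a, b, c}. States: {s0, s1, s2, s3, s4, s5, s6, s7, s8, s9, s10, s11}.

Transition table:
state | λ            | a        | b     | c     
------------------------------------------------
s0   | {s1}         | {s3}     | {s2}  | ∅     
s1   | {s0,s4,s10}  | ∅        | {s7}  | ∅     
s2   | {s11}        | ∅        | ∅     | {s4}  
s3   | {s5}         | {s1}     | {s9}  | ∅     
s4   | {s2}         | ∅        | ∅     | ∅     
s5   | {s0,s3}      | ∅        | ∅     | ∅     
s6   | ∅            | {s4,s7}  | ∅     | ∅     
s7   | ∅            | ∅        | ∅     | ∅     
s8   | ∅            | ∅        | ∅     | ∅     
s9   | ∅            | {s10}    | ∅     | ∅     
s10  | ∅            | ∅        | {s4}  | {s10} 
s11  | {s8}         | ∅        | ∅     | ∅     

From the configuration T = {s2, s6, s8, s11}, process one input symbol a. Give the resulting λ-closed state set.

s6 on a → {s4, s7}.
No a-transition from s2, s8, s11.
Union after reading a: {s4, s7}.
Now take the λ-closure:
From s4 via λ: add s2.
From s2 via λ: add s11.
From s11 via λ: add s8.
No new states can be added; the closed set is {s2, s4, s7, s8, s11}.

{s2, s4, s7, s8, s11}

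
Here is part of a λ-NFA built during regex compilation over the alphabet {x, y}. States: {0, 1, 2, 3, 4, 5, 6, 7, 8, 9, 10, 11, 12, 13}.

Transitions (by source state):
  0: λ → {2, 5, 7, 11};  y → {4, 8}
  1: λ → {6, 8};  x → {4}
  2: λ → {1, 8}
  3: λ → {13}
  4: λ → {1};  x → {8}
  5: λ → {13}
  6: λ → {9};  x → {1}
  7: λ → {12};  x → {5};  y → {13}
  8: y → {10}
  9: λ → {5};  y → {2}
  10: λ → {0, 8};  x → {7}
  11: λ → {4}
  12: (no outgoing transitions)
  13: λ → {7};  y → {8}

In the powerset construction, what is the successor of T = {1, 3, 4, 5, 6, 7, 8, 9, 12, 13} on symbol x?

{1, 4, 5, 6, 7, 8, 9, 12, 13}

1 on x → {4}.
4 on x → {8}.
6 on x → {1}.
7 on x → {5}.
No x-transition from 3, 5, 8, 9, 12, 13.
Union after reading x: {1, 4, 5, 8}.
Now take the λ-closure:
From 1 via λ: add 6.
From 5 via λ: add 13.
From 6 via λ: add 9.
From 13 via λ: add 7.
From 7 via λ: add 12.
No new states can be added; the closed set is {1, 4, 5, 6, 7, 8, 9, 12, 13}.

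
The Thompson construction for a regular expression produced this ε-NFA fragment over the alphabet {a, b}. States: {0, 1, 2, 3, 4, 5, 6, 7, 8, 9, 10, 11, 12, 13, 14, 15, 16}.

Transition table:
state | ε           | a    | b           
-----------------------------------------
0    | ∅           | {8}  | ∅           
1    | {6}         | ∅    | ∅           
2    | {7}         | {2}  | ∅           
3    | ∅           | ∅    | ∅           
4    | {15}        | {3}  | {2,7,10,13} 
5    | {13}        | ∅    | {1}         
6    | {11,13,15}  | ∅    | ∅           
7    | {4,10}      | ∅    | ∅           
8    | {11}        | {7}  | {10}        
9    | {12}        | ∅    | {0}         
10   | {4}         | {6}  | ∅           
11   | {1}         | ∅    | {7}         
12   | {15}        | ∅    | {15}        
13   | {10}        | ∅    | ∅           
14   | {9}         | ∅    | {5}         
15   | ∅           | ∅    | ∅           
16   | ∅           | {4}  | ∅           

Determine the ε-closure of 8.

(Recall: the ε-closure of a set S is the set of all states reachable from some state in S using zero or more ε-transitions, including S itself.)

{1, 4, 6, 8, 10, 11, 13, 15}

Start with {8}.
From 8 via ε: add 11.
From 11 via ε: add 1.
From 1 via ε: add 6.
From 6 via ε: add 13, 15.
From 13 via ε: add 10.
From 10 via ε: add 4.
No new states can be added; the closed set is {1, 4, 6, 8, 10, 11, 13, 15}.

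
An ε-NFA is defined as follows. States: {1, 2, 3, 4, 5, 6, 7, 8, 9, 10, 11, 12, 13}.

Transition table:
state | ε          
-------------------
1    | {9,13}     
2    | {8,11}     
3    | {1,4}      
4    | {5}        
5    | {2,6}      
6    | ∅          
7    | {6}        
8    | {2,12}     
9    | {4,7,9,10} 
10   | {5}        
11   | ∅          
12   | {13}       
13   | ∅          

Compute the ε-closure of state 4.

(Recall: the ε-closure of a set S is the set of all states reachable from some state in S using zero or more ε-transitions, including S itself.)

{2, 4, 5, 6, 8, 11, 12, 13}

Start with {4}.
From 4 via ε: add 5.
From 5 via ε: add 2, 6.
From 2 via ε: add 8, 11.
From 8 via ε: add 12.
From 12 via ε: add 13.
No new states can be added; the closed set is {2, 4, 5, 6, 8, 11, 12, 13}.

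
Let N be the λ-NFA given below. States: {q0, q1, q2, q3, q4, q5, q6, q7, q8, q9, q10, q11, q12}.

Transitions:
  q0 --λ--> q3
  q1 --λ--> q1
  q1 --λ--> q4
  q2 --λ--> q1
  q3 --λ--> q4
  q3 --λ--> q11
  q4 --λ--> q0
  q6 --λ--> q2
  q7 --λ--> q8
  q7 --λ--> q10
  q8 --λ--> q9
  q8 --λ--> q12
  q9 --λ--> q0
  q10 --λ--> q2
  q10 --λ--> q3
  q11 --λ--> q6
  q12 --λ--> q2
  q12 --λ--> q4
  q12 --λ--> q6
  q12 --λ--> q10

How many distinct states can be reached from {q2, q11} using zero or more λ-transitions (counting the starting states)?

7

Start with {q2, q11}.
From q2 via λ: add q1.
From q11 via λ: add q6.
From q1 via λ: add q4.
From q4 via λ: add q0.
From q0 via λ: add q3.
λ-closure = {q0, q1, q2, q3, q4, q6, q11}, which has 7 states.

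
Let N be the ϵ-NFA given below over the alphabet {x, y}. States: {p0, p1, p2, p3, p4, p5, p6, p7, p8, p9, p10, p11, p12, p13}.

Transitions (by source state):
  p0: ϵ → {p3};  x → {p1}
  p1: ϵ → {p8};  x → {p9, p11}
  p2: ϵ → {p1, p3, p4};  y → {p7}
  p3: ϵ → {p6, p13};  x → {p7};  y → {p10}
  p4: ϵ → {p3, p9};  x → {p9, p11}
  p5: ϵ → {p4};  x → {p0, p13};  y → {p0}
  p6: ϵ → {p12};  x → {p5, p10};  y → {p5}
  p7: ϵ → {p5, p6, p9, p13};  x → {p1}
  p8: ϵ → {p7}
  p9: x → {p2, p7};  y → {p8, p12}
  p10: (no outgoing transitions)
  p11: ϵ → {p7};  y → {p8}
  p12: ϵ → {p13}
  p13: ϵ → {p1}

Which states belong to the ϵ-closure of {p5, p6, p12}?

Start with {p5, p6, p12}.
From p5 via ϵ: add p4.
From p12 via ϵ: add p13.
From p4 via ϵ: add p3, p9.
From p13 via ϵ: add p1.
From p1 via ϵ: add p8.
From p8 via ϵ: add p7.
No new states can be added; the closed set is {p1, p3, p4, p5, p6, p7, p8, p9, p12, p13}.

{p1, p3, p4, p5, p6, p7, p8, p9, p12, p13}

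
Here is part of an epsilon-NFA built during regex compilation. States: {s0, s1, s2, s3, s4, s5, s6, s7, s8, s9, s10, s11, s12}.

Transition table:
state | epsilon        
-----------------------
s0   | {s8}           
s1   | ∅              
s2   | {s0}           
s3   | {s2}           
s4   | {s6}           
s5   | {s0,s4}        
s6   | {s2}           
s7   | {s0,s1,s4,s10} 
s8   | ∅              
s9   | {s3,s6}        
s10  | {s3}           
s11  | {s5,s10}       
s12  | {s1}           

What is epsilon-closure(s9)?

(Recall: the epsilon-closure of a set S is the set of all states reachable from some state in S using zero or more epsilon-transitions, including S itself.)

{s0, s2, s3, s6, s8, s9}

Start with {s9}.
From s9 via epsilon: add s3, s6.
From s3 via epsilon: add s2.
From s2 via epsilon: add s0.
From s0 via epsilon: add s8.
No new states can be added; the closed set is {s0, s2, s3, s6, s8, s9}.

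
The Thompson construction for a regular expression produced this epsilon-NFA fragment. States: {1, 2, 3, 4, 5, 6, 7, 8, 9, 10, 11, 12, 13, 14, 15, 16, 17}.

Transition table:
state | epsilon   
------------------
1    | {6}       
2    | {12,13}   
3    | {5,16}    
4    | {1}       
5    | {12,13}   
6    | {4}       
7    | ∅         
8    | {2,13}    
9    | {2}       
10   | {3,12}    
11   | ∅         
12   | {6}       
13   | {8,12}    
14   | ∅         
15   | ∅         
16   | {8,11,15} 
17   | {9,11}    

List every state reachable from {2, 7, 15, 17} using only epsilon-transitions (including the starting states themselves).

{1, 2, 4, 6, 7, 8, 9, 11, 12, 13, 15, 17}

Start with {2, 7, 15, 17}.
From 2 via epsilon: add 12, 13.
From 17 via epsilon: add 9, 11.
From 12 via epsilon: add 6.
From 13 via epsilon: add 8.
From 6 via epsilon: add 4.
From 4 via epsilon: add 1.
No new states can be added; the closed set is {1, 2, 4, 6, 7, 8, 9, 11, 12, 13, 15, 17}.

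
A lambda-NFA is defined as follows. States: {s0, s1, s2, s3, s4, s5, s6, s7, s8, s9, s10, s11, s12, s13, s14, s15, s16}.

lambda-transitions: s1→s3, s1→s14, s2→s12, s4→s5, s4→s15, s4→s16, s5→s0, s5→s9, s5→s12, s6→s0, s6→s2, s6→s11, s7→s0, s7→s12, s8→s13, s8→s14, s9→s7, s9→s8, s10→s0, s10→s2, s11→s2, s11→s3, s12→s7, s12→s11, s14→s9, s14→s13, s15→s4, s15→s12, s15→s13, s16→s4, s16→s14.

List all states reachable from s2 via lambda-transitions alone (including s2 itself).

{s0, s2, s3, s7, s11, s12}

Start with {s2}.
From s2 via lambda: add s12.
From s12 via lambda: add s7, s11.
From s7 via lambda: add s0.
From s11 via lambda: add s3.
No new states can be added; the closed set is {s0, s2, s3, s7, s11, s12}.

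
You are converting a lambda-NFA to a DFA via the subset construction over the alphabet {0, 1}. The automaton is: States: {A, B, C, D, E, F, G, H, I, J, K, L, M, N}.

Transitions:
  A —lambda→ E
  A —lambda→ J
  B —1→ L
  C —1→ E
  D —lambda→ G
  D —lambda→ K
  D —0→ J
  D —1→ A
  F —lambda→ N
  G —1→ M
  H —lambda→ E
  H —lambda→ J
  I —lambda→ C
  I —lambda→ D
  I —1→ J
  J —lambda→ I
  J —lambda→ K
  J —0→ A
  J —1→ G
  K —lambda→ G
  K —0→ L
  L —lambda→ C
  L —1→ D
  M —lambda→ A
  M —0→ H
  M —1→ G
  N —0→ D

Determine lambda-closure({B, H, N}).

{B, C, D, E, G, H, I, J, K, N}

Start with {B, H, N}.
From H via lambda: add E, J.
From J via lambda: add I, K.
From I via lambda: add C, D.
From K via lambda: add G.
No new states can be added; the closed set is {B, C, D, E, G, H, I, J, K, N}.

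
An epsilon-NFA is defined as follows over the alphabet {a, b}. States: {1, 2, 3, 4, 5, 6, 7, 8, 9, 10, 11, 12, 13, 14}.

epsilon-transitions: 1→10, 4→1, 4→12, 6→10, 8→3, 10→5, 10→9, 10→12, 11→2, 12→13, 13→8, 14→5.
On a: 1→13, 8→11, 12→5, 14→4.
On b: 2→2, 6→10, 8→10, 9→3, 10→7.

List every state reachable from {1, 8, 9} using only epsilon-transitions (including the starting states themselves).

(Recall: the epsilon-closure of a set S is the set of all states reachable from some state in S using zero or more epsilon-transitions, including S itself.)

Start with {1, 8, 9}.
From 1 via epsilon: add 10.
From 8 via epsilon: add 3.
From 10 via epsilon: add 5, 12.
From 12 via epsilon: add 13.
No new states can be added; the closed set is {1, 3, 5, 8, 9, 10, 12, 13}.

{1, 3, 5, 8, 9, 10, 12, 13}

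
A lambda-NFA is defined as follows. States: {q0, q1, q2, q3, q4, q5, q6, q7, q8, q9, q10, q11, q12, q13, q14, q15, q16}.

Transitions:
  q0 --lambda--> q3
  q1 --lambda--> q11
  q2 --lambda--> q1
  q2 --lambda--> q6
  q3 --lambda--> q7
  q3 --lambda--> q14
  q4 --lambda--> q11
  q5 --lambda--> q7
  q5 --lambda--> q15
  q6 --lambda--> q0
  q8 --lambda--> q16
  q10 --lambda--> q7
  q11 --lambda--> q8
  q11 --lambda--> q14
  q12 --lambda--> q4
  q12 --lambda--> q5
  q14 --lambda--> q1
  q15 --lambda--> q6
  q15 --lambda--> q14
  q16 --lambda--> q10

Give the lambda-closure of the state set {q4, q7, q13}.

Start with {q4, q7, q13}.
From q4 via lambda: add q11.
From q11 via lambda: add q8, q14.
From q8 via lambda: add q16.
From q14 via lambda: add q1.
From q16 via lambda: add q10.
No new states can be added; the closed set is {q1, q4, q7, q8, q10, q11, q13, q14, q16}.

{q1, q4, q7, q8, q10, q11, q13, q14, q16}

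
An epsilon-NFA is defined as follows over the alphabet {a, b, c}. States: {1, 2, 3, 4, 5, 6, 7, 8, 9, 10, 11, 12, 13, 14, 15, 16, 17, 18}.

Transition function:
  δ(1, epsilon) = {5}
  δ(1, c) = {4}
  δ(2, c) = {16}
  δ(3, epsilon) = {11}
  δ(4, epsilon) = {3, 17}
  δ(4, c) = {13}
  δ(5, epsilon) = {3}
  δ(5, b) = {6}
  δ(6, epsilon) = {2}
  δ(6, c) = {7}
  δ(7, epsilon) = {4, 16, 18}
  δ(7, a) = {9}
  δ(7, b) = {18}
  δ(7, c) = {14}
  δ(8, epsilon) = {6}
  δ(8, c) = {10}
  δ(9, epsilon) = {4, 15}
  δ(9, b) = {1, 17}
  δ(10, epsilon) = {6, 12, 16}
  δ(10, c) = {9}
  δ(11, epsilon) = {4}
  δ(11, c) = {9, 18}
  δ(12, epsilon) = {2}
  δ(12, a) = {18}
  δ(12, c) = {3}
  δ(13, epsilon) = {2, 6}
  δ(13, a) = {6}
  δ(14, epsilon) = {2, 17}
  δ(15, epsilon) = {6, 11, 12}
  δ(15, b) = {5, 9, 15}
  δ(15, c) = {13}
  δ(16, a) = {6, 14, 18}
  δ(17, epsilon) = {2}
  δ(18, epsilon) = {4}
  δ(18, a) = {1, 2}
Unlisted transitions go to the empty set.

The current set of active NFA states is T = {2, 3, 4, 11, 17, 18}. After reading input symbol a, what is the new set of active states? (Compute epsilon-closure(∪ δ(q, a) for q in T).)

18 on a → {1, 2}.
No a-transition from 2, 3, 4, 11, 17.
Union after reading a: {1, 2}.
Now take the epsilon-closure:
From 1 via epsilon: add 5.
From 5 via epsilon: add 3.
From 3 via epsilon: add 11.
From 11 via epsilon: add 4.
From 4 via epsilon: add 17.
No new states can be added; the closed set is {1, 2, 3, 4, 5, 11, 17}.

{1, 2, 3, 4, 5, 11, 17}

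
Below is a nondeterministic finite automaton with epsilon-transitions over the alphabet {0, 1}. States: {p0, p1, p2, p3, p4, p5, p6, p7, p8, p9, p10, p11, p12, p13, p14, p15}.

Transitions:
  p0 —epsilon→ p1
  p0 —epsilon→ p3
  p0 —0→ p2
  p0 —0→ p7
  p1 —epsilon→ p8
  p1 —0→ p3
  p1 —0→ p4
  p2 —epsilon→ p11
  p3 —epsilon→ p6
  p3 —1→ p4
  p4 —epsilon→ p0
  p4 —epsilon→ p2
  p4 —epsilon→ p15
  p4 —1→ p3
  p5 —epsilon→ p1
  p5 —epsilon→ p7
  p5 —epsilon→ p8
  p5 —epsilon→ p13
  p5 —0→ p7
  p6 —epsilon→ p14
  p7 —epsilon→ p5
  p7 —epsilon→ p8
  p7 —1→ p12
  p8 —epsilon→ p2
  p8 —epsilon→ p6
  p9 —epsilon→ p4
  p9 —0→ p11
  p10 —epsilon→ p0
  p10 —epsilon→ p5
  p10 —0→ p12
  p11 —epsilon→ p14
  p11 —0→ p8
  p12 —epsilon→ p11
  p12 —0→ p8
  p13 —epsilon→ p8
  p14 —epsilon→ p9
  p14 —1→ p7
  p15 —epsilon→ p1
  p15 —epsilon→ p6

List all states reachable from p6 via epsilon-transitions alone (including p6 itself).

{p0, p1, p2, p3, p4, p6, p8, p9, p11, p14, p15}

Start with {p6}.
From p6 via epsilon: add p14.
From p14 via epsilon: add p9.
From p9 via epsilon: add p4.
From p4 via epsilon: add p0, p2, p15.
From p0 via epsilon: add p1, p3.
From p2 via epsilon: add p11.
From p1 via epsilon: add p8.
No new states can be added; the closed set is {p0, p1, p2, p3, p4, p6, p8, p9, p11, p14, p15}.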